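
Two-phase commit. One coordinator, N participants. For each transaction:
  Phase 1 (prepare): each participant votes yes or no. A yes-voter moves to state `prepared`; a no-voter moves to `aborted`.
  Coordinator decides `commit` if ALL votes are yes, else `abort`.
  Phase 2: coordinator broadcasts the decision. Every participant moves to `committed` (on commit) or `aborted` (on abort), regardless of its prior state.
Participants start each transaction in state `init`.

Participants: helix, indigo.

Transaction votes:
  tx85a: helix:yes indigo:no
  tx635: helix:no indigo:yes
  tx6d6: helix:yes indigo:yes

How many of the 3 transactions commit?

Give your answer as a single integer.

tx85a: no from indigo -> abort (commits=0)
tx635: no from helix -> abort (commits=0)
tx6d6: all yes -> commit (commits=1)

Answer: 1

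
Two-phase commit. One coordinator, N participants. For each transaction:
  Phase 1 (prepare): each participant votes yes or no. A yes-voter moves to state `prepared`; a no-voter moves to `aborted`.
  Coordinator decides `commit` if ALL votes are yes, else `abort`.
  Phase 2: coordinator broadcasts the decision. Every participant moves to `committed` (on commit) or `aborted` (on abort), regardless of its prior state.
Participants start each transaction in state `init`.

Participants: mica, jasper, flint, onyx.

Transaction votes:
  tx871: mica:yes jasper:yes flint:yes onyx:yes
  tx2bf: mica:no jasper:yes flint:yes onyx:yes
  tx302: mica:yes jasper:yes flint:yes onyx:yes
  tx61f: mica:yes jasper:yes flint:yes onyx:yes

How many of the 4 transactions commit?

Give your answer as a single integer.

tx871: all yes -> commit (commits=1)
tx2bf: no from mica -> abort (commits=1)
tx302: all yes -> commit (commits=2)
tx61f: all yes -> commit (commits=3)

Answer: 3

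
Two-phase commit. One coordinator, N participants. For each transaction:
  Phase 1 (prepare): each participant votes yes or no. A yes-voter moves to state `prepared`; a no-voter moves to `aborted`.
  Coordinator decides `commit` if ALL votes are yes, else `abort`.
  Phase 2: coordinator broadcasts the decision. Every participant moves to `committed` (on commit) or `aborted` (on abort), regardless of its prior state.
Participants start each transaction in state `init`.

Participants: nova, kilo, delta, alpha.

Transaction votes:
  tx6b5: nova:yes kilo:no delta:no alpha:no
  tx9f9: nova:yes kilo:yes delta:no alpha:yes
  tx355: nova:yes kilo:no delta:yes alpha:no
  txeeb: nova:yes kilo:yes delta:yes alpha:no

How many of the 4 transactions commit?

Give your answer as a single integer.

Answer: 0

Derivation:
tx6b5: no from kilo, delta, alpha -> abort (commits=0)
tx9f9: no from delta -> abort (commits=0)
tx355: no from kilo, alpha -> abort (commits=0)
txeeb: no from alpha -> abort (commits=0)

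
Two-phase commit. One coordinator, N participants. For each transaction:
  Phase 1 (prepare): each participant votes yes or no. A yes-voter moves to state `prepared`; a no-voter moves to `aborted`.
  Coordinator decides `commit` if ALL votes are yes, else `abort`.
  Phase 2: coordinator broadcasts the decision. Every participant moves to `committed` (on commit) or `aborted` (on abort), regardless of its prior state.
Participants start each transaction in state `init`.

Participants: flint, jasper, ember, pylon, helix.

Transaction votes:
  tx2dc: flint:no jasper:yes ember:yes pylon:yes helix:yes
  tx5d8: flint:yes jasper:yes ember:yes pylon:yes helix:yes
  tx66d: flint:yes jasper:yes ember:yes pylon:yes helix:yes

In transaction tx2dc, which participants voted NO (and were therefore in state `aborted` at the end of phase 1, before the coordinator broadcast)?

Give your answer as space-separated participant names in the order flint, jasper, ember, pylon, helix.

Answer: flint

Derivation:
Txn tx2dc phase 1: flint no -> aborted; jasper yes -> prepared; ember yes -> prepared; pylon yes -> prepared; helix yes -> prepared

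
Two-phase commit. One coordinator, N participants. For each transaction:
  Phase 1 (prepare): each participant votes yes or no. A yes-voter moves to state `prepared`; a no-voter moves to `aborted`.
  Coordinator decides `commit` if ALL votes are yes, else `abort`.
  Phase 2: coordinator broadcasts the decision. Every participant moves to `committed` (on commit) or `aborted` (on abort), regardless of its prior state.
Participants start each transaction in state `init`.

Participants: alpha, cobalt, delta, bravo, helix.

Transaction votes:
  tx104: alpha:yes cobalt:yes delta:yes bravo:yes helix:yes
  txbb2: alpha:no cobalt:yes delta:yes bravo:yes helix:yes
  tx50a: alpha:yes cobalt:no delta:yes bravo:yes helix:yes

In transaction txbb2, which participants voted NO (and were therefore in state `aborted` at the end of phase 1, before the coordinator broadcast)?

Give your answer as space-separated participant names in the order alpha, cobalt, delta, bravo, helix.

Txn txbb2 phase 1: alpha no -> aborted; cobalt yes -> prepared; delta yes -> prepared; bravo yes -> prepared; helix yes -> prepared

Answer: alpha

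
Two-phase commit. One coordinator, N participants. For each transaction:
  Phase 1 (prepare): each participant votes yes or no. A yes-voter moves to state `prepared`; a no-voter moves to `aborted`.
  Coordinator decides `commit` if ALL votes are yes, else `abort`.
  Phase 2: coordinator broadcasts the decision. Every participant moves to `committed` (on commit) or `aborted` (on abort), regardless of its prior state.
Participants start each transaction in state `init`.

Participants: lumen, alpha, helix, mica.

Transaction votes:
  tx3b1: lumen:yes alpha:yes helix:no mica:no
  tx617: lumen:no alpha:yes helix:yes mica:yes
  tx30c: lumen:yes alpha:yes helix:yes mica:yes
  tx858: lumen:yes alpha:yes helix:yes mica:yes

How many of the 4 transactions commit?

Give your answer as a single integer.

Answer: 2

Derivation:
tx3b1: no from helix, mica -> abort (commits=0)
tx617: no from lumen -> abort (commits=0)
tx30c: all yes -> commit (commits=1)
tx858: all yes -> commit (commits=2)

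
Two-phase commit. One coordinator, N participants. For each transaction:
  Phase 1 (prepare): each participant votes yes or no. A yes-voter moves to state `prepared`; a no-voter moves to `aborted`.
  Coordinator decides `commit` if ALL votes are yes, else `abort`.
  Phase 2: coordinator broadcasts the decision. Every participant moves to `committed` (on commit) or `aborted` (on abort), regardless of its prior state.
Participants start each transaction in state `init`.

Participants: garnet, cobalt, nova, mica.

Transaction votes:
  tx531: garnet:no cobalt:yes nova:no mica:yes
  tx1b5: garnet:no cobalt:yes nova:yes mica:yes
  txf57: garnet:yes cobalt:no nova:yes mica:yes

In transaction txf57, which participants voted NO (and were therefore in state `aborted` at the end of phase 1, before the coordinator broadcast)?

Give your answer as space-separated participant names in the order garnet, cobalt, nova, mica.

Txn txf57 phase 1: garnet yes -> prepared; cobalt no -> aborted; nova yes -> prepared; mica yes -> prepared

Answer: cobalt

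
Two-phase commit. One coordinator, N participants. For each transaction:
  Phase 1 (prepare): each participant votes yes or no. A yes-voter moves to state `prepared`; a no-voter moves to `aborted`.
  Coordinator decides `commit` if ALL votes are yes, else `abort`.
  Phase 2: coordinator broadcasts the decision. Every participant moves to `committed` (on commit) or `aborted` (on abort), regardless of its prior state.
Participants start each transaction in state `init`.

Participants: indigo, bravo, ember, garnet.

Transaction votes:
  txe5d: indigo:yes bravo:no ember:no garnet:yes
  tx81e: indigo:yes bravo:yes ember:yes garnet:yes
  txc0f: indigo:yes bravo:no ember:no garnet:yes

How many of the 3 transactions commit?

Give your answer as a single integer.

Answer: 1

Derivation:
txe5d: no from bravo, ember -> abort (commits=0)
tx81e: all yes -> commit (commits=1)
txc0f: no from bravo, ember -> abort (commits=1)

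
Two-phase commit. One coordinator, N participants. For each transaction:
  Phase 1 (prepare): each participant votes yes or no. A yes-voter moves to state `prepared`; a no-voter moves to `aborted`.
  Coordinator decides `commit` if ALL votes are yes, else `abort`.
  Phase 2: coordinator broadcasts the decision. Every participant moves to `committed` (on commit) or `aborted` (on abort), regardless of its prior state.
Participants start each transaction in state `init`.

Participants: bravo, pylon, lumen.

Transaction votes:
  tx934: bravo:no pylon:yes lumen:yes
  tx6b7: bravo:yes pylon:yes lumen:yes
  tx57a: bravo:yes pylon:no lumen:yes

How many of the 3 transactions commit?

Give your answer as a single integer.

Answer: 1

Derivation:
tx934: no from bravo -> abort (commits=0)
tx6b7: all yes -> commit (commits=1)
tx57a: no from pylon -> abort (commits=1)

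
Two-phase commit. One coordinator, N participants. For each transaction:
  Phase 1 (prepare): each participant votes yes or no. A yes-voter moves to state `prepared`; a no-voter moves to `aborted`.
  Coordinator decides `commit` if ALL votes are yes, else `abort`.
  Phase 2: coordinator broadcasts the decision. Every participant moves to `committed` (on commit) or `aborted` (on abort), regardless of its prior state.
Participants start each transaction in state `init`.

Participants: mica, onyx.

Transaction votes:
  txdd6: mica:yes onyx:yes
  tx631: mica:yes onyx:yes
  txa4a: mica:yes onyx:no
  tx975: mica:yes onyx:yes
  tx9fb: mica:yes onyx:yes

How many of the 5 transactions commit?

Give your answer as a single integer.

Answer: 4

Derivation:
txdd6: all yes -> commit (commits=1)
tx631: all yes -> commit (commits=2)
txa4a: no from onyx -> abort (commits=2)
tx975: all yes -> commit (commits=3)
tx9fb: all yes -> commit (commits=4)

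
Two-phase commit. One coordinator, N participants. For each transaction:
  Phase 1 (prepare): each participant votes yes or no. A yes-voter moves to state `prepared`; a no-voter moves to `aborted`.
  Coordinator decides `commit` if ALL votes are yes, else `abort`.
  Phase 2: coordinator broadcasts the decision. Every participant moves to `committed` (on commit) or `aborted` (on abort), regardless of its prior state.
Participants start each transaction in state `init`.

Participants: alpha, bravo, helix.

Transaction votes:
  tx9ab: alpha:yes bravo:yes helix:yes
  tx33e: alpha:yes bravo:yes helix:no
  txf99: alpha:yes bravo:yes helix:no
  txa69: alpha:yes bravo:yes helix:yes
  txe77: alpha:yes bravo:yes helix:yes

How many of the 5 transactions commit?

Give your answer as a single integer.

tx9ab: all yes -> commit (commits=1)
tx33e: no from helix -> abort (commits=1)
txf99: no from helix -> abort (commits=1)
txa69: all yes -> commit (commits=2)
txe77: all yes -> commit (commits=3)

Answer: 3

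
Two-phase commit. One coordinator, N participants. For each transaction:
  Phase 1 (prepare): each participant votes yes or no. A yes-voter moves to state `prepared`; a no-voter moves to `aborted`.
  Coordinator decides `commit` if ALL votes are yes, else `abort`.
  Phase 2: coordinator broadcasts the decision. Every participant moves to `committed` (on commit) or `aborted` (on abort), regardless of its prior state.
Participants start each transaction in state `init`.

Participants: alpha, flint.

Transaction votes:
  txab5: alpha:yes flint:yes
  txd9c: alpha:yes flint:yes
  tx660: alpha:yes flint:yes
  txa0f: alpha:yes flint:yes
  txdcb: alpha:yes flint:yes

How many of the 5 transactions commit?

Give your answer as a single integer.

txab5: all yes -> commit (commits=1)
txd9c: all yes -> commit (commits=2)
tx660: all yes -> commit (commits=3)
txa0f: all yes -> commit (commits=4)
txdcb: all yes -> commit (commits=5)

Answer: 5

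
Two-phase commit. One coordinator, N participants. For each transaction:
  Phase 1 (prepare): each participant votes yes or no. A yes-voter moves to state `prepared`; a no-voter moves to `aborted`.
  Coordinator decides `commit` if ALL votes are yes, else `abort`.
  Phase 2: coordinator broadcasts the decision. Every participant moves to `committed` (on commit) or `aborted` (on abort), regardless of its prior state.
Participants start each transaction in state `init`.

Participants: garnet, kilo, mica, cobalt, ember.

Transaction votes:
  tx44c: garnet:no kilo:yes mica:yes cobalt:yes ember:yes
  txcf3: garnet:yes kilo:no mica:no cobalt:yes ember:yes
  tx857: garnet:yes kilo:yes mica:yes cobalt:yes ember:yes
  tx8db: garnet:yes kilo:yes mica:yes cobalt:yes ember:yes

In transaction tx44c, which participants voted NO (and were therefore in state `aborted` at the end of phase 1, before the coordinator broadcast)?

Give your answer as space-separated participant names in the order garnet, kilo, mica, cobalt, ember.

Answer: garnet

Derivation:
Txn tx44c phase 1: garnet no -> aborted; kilo yes -> prepared; mica yes -> prepared; cobalt yes -> prepared; ember yes -> prepared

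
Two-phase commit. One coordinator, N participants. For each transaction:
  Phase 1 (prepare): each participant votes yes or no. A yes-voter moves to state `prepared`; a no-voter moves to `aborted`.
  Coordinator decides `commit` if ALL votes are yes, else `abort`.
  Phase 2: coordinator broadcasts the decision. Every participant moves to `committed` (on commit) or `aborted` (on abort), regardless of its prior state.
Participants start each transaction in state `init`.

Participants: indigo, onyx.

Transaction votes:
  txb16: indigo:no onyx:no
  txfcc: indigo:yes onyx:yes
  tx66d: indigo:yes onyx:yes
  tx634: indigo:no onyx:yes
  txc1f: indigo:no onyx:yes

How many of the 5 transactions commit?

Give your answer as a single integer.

Answer: 2

Derivation:
txb16: no from indigo, onyx -> abort (commits=0)
txfcc: all yes -> commit (commits=1)
tx66d: all yes -> commit (commits=2)
tx634: no from indigo -> abort (commits=2)
txc1f: no from indigo -> abort (commits=2)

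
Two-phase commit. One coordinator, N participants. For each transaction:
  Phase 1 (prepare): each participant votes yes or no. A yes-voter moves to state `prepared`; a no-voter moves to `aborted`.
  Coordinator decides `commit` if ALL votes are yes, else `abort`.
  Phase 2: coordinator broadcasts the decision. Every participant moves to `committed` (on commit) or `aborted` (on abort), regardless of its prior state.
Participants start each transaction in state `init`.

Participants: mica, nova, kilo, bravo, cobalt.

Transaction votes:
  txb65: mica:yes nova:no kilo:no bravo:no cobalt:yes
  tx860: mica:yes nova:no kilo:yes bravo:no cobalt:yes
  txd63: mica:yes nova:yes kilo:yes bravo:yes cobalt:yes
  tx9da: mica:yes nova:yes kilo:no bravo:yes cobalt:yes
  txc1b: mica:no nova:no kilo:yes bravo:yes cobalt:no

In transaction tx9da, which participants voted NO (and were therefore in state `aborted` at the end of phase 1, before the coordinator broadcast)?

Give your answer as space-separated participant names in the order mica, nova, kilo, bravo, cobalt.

Txn tx9da phase 1: mica yes -> prepared; nova yes -> prepared; kilo no -> aborted; bravo yes -> prepared; cobalt yes -> prepared

Answer: kilo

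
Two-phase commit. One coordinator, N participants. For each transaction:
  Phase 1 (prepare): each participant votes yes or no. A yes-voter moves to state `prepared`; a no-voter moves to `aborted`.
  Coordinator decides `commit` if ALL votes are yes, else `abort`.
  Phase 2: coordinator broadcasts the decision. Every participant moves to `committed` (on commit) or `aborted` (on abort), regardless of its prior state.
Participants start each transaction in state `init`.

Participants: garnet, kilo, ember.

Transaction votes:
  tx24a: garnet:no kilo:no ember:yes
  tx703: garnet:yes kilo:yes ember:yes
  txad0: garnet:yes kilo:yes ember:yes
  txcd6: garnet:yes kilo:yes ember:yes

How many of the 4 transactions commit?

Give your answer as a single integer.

tx24a: no from garnet, kilo -> abort (commits=0)
tx703: all yes -> commit (commits=1)
txad0: all yes -> commit (commits=2)
txcd6: all yes -> commit (commits=3)

Answer: 3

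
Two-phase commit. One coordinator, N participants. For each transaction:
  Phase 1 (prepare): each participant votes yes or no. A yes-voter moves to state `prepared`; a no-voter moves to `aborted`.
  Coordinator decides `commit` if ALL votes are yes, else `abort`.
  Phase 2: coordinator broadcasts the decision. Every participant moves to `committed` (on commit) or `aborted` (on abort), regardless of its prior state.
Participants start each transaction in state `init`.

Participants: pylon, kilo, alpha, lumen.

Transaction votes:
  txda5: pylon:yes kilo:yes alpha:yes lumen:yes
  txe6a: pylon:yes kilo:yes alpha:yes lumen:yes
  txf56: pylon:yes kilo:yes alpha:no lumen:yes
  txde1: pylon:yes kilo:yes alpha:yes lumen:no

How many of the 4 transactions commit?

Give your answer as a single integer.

Answer: 2

Derivation:
txda5: all yes -> commit (commits=1)
txe6a: all yes -> commit (commits=2)
txf56: no from alpha -> abort (commits=2)
txde1: no from lumen -> abort (commits=2)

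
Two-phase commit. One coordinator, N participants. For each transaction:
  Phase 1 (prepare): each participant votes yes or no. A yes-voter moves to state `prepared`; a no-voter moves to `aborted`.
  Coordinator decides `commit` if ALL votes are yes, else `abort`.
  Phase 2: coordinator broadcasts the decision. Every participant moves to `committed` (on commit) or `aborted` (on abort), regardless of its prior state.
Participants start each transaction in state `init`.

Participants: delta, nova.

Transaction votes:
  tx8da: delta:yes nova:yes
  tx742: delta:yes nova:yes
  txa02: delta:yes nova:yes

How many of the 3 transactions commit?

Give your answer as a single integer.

Answer: 3

Derivation:
tx8da: all yes -> commit (commits=1)
tx742: all yes -> commit (commits=2)
txa02: all yes -> commit (commits=3)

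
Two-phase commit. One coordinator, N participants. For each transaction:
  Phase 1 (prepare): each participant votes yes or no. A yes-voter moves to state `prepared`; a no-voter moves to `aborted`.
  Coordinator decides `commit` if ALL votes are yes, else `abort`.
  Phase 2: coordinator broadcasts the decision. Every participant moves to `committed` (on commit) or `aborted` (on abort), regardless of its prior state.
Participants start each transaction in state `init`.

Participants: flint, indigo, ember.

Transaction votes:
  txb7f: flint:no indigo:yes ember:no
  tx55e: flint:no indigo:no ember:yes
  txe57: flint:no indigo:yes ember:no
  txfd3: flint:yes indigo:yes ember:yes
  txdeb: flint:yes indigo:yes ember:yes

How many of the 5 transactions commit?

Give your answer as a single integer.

txb7f: no from flint, ember -> abort (commits=0)
tx55e: no from flint, indigo -> abort (commits=0)
txe57: no from flint, ember -> abort (commits=0)
txfd3: all yes -> commit (commits=1)
txdeb: all yes -> commit (commits=2)

Answer: 2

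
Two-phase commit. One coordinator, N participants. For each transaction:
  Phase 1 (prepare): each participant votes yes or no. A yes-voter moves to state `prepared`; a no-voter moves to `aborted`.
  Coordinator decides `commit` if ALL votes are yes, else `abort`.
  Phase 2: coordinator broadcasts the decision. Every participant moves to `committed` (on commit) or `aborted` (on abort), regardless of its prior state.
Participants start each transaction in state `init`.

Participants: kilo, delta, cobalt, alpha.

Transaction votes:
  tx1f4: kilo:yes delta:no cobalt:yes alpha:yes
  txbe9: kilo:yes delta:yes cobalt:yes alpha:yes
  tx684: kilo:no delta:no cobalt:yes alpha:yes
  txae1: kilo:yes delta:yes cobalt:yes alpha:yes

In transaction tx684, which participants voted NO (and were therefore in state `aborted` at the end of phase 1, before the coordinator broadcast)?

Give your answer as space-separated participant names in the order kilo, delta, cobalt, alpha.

Answer: kilo delta

Derivation:
Txn tx684 phase 1: kilo no -> aborted; delta no -> aborted; cobalt yes -> prepared; alpha yes -> prepared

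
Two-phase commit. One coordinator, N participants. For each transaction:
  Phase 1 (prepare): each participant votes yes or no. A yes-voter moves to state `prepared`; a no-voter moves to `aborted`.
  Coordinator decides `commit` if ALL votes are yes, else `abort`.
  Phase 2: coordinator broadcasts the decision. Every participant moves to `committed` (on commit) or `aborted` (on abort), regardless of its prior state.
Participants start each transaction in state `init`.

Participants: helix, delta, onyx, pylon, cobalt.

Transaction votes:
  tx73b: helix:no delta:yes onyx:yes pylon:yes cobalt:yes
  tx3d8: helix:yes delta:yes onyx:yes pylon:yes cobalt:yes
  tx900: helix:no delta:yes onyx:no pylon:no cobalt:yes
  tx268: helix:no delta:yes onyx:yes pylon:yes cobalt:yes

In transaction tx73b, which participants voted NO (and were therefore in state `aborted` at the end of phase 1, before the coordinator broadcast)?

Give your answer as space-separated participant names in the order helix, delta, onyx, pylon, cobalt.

Answer: helix

Derivation:
Txn tx73b phase 1: helix no -> aborted; delta yes -> prepared; onyx yes -> prepared; pylon yes -> prepared; cobalt yes -> prepared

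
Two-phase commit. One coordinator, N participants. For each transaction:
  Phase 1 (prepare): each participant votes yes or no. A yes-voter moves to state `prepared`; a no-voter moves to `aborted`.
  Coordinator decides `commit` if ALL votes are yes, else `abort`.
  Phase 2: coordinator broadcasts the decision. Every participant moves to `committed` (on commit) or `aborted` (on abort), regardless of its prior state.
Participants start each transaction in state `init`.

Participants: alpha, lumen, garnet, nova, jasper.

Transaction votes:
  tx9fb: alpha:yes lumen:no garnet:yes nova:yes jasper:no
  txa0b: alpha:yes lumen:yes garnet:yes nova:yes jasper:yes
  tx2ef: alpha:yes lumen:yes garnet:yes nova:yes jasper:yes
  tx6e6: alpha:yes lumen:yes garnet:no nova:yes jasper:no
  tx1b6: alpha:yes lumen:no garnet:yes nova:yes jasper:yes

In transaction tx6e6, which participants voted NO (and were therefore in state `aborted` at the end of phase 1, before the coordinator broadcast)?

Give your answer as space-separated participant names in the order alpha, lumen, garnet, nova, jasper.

Answer: garnet jasper

Derivation:
Txn tx6e6 phase 1: alpha yes -> prepared; lumen yes -> prepared; garnet no -> aborted; nova yes -> prepared; jasper no -> aborted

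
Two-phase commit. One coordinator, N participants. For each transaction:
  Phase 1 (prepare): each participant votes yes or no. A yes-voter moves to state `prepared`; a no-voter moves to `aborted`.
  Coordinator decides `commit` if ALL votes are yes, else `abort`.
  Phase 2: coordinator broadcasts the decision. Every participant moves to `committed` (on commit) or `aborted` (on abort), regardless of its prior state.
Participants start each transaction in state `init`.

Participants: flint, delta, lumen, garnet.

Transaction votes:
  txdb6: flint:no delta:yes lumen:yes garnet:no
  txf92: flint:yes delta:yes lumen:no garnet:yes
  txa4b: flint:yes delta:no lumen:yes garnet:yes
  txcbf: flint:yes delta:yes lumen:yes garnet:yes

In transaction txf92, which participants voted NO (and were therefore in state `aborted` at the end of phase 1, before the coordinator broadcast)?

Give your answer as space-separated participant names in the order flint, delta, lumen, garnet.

Txn txf92 phase 1: flint yes -> prepared; delta yes -> prepared; lumen no -> aborted; garnet yes -> prepared

Answer: lumen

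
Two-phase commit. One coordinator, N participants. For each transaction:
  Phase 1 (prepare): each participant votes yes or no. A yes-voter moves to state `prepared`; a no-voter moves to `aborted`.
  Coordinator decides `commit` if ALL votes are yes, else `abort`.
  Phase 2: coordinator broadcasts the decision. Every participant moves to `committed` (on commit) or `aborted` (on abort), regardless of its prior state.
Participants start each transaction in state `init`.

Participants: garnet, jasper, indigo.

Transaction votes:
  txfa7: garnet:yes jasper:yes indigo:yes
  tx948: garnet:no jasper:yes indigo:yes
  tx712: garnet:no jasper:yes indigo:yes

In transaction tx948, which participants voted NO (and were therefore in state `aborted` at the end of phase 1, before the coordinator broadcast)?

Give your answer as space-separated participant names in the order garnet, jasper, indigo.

Answer: garnet

Derivation:
Txn tx948 phase 1: garnet no -> aborted; jasper yes -> prepared; indigo yes -> prepared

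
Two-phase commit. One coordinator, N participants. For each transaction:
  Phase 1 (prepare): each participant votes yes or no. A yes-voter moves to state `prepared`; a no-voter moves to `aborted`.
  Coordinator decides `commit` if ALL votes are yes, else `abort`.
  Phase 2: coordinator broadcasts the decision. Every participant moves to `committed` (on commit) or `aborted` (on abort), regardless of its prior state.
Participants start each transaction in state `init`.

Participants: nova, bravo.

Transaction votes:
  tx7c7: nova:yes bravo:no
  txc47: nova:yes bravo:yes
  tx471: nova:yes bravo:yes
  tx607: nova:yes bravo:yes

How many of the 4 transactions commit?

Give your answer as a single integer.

tx7c7: no from bravo -> abort (commits=0)
txc47: all yes -> commit (commits=1)
tx471: all yes -> commit (commits=2)
tx607: all yes -> commit (commits=3)

Answer: 3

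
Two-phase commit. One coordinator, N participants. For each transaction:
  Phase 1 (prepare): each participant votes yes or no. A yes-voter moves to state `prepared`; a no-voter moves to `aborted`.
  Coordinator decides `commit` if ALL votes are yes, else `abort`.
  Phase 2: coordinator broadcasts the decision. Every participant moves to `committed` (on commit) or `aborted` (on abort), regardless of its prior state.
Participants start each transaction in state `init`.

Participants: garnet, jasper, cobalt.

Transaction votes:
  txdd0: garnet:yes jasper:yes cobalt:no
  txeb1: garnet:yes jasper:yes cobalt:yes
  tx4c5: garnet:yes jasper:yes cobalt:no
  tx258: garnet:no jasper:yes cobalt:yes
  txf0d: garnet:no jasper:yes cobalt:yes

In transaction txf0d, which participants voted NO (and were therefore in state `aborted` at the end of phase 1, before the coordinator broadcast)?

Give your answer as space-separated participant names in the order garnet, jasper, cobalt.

Txn txf0d phase 1: garnet no -> aborted; jasper yes -> prepared; cobalt yes -> prepared

Answer: garnet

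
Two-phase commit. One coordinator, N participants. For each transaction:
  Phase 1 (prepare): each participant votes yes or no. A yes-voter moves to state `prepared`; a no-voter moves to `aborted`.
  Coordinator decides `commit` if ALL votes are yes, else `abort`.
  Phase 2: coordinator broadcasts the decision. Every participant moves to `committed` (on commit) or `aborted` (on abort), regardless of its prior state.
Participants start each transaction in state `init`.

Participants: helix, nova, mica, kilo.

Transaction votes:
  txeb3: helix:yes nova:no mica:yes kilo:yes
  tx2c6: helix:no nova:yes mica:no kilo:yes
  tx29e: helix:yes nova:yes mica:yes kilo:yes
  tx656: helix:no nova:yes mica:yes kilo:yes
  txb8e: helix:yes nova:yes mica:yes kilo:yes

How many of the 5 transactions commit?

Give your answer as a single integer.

Answer: 2

Derivation:
txeb3: no from nova -> abort (commits=0)
tx2c6: no from helix, mica -> abort (commits=0)
tx29e: all yes -> commit (commits=1)
tx656: no from helix -> abort (commits=1)
txb8e: all yes -> commit (commits=2)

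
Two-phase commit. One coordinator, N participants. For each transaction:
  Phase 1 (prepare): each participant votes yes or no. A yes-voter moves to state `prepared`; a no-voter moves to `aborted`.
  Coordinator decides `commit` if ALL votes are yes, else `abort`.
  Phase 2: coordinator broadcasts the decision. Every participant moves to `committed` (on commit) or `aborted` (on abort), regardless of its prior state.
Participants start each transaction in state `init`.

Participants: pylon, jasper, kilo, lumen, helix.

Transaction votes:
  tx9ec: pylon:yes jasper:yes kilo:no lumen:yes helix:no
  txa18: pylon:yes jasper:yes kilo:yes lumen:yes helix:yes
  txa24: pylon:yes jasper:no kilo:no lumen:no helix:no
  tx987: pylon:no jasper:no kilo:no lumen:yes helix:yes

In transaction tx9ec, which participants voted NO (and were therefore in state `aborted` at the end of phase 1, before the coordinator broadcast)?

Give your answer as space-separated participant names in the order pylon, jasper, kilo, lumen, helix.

Answer: kilo helix

Derivation:
Txn tx9ec phase 1: pylon yes -> prepared; jasper yes -> prepared; kilo no -> aborted; lumen yes -> prepared; helix no -> aborted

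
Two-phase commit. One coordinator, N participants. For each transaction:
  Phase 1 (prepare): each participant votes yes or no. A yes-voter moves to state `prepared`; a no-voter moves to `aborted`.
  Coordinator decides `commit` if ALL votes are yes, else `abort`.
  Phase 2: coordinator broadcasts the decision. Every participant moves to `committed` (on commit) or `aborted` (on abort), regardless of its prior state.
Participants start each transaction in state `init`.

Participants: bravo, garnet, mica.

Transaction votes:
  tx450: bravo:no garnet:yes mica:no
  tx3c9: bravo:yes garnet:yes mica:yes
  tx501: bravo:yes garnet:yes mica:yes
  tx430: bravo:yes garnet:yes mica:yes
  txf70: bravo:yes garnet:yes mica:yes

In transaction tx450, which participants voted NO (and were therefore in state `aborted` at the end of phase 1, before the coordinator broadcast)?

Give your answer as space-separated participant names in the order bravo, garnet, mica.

Answer: bravo mica

Derivation:
Txn tx450 phase 1: bravo no -> aborted; garnet yes -> prepared; mica no -> aborted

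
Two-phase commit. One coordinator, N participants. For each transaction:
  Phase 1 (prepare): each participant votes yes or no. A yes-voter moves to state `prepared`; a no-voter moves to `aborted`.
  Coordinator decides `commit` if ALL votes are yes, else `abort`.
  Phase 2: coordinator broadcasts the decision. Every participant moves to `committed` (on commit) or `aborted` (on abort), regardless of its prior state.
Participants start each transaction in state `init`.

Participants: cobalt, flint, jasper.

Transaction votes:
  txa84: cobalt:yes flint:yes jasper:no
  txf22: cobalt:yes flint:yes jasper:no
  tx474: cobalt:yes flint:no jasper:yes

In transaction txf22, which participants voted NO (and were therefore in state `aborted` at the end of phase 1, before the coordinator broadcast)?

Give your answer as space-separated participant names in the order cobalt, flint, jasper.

Answer: jasper

Derivation:
Txn txf22 phase 1: cobalt yes -> prepared; flint yes -> prepared; jasper no -> aborted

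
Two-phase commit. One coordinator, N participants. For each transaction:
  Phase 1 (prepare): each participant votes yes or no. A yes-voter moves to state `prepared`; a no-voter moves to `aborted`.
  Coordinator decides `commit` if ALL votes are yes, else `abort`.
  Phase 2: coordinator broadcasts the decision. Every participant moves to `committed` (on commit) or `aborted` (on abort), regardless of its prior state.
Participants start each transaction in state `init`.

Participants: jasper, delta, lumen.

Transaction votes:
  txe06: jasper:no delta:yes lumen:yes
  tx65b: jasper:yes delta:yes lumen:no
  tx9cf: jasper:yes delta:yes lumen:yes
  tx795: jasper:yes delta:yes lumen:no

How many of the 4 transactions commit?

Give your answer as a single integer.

Answer: 1

Derivation:
txe06: no from jasper -> abort (commits=0)
tx65b: no from lumen -> abort (commits=0)
tx9cf: all yes -> commit (commits=1)
tx795: no from lumen -> abort (commits=1)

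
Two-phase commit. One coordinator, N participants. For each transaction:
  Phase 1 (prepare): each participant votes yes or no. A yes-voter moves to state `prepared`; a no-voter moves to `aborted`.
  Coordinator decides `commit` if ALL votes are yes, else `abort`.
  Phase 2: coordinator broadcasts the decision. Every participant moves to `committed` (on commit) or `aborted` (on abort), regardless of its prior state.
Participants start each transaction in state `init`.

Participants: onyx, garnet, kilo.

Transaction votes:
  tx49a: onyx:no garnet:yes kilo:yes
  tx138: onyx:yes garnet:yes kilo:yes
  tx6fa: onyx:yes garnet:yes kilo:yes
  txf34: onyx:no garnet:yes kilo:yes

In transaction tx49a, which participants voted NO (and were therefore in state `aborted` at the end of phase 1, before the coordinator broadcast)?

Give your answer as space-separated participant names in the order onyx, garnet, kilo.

Answer: onyx

Derivation:
Txn tx49a phase 1: onyx no -> aborted; garnet yes -> prepared; kilo yes -> prepared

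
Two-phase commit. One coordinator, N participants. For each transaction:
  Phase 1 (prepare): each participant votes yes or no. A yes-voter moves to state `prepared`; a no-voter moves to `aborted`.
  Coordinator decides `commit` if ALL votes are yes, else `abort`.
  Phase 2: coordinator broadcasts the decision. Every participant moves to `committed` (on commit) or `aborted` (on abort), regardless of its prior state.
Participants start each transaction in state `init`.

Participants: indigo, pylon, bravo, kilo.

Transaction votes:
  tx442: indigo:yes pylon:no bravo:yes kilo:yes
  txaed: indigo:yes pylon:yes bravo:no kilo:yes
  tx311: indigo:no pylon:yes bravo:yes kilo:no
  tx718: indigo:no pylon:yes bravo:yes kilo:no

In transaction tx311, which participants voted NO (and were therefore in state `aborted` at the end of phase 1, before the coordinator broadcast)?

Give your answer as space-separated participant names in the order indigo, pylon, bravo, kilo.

Txn tx311 phase 1: indigo no -> aborted; pylon yes -> prepared; bravo yes -> prepared; kilo no -> aborted

Answer: indigo kilo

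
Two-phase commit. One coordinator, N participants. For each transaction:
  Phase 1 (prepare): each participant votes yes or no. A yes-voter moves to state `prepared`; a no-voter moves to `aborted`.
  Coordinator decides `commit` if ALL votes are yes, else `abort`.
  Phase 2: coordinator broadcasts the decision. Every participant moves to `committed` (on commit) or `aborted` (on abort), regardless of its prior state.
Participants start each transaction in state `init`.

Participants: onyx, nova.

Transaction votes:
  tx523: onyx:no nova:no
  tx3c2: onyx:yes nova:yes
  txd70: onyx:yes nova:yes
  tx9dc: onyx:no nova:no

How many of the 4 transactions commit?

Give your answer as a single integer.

Answer: 2

Derivation:
tx523: no from onyx, nova -> abort (commits=0)
tx3c2: all yes -> commit (commits=1)
txd70: all yes -> commit (commits=2)
tx9dc: no from onyx, nova -> abort (commits=2)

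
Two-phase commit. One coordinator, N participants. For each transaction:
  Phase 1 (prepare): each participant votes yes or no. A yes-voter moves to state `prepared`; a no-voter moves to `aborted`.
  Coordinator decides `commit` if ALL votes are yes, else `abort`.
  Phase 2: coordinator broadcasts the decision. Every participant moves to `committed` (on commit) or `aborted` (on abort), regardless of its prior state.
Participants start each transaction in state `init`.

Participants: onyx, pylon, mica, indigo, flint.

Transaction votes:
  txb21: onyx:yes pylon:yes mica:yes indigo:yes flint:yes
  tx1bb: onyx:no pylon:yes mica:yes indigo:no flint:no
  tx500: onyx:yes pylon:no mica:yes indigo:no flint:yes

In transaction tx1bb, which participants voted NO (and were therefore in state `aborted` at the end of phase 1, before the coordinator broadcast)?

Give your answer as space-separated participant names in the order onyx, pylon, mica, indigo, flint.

Answer: onyx indigo flint

Derivation:
Txn tx1bb phase 1: onyx no -> aborted; pylon yes -> prepared; mica yes -> prepared; indigo no -> aborted; flint no -> aborted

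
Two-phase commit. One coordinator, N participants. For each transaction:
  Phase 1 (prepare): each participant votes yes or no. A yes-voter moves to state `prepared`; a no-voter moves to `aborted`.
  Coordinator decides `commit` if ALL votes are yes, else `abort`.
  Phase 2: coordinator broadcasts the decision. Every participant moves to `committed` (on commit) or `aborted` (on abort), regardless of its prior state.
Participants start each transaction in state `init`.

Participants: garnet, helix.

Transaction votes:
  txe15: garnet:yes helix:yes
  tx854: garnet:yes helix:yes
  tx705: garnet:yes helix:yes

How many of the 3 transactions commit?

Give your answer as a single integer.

Answer: 3

Derivation:
txe15: all yes -> commit (commits=1)
tx854: all yes -> commit (commits=2)
tx705: all yes -> commit (commits=3)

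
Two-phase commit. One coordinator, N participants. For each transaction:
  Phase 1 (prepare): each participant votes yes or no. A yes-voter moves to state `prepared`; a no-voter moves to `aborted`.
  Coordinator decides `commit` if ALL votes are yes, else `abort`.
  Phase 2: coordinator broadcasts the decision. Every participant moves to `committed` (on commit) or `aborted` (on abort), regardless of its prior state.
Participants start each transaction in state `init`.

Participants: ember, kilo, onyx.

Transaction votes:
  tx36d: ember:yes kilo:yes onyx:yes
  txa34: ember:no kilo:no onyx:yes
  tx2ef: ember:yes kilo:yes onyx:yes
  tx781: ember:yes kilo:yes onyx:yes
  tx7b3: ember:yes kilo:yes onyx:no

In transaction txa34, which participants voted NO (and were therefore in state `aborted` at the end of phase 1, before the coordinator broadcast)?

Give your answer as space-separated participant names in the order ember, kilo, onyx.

Answer: ember kilo

Derivation:
Txn txa34 phase 1: ember no -> aborted; kilo no -> aborted; onyx yes -> prepared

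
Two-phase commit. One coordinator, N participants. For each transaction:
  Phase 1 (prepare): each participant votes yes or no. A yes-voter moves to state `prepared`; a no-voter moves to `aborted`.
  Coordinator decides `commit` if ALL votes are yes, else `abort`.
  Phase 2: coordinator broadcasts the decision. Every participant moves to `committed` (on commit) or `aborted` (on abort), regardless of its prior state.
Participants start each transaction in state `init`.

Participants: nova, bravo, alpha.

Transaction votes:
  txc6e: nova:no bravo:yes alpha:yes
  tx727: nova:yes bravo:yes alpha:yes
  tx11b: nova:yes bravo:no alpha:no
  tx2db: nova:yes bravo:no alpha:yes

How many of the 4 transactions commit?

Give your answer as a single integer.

Answer: 1

Derivation:
txc6e: no from nova -> abort (commits=0)
tx727: all yes -> commit (commits=1)
tx11b: no from bravo, alpha -> abort (commits=1)
tx2db: no from bravo -> abort (commits=1)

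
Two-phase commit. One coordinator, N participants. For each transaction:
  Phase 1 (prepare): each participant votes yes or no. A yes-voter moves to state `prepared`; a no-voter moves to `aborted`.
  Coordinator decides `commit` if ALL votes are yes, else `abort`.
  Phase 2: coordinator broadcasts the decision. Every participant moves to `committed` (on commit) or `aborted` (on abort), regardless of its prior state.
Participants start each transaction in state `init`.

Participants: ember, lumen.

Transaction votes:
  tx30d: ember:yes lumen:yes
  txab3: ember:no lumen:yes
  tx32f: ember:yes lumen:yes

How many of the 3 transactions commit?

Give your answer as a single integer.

tx30d: all yes -> commit (commits=1)
txab3: no from ember -> abort (commits=1)
tx32f: all yes -> commit (commits=2)

Answer: 2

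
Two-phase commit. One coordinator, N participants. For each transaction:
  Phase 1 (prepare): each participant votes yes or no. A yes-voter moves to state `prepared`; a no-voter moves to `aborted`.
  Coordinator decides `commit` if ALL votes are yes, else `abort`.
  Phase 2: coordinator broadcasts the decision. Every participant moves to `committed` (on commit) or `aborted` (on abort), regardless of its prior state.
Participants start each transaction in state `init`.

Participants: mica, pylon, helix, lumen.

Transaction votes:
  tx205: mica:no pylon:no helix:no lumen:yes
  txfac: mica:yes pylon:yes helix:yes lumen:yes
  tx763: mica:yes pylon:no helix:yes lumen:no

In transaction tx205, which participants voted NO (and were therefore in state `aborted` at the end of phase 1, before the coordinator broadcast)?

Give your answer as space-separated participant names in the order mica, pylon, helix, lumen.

Answer: mica pylon helix

Derivation:
Txn tx205 phase 1: mica no -> aborted; pylon no -> aborted; helix no -> aborted; lumen yes -> prepared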